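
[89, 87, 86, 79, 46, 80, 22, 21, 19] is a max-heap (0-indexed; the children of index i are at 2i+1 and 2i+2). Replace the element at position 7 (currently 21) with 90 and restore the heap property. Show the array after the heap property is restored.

[90, 89, 86, 87, 46, 80, 22, 79, 19]

set index 7 from 21 to 90 → [89, 87, 86, 79, 46, 80, 22, 90, 19]
90 > parent 79 at index 3, swap → [89, 87, 86, 90, 46, 80, 22, 79, 19]
90 > parent 87 at index 1, swap → [89, 90, 86, 87, 46, 80, 22, 79, 19]
90 > parent 89 at index 0, swap → [90, 89, 86, 87, 46, 80, 22, 79, 19]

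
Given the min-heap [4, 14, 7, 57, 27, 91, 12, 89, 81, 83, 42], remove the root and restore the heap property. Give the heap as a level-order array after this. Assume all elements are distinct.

[7, 14, 12, 57, 27, 91, 42, 89, 81, 83]

remove root 4; move last element 42 to root → [42, 14, 7, 57, 27, 91, 12, 89, 81, 83]
42 vs smaller child 7 at index 2, swap → [7, 14, 42, 57, 27, 91, 12, 89, 81, 83]
42 vs smaller child 12 at index 6, swap → [7, 14, 12, 57, 27, 91, 42, 89, 81, 83]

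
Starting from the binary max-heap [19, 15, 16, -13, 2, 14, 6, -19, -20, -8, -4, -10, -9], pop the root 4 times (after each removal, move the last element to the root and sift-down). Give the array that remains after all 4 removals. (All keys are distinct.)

extract-max #1 returns 19:
  remove root 19; move last element -9 to root → [-9, 15, 16, -13, 2, 14, 6, -19, -20, -8, -4, -10]
  -9 vs larger child 16 at index 2, swap → [16, 15, -9, -13, 2, 14, 6, -19, -20, -8, -4, -10]
  -9 vs larger child 14 at index 5, swap → [16, 15, 14, -13, 2, -9, 6, -19, -20, -8, -4, -10]
extract-max #2 returns 16:
  remove root 16; move last element -10 to root → [-10, 15, 14, -13, 2, -9, 6, -19, -20, -8, -4]
  -10 vs larger child 15 at index 1, swap → [15, -10, 14, -13, 2, -9, 6, -19, -20, -8, -4]
  -10 vs larger child 2 at index 4, swap → [15, 2, 14, -13, -10, -9, 6, -19, -20, -8, -4]
  -10 vs larger child -4 at index 10, swap → [15, 2, 14, -13, -4, -9, 6, -19, -20, -8, -10]
extract-max #3 returns 15:
  remove root 15; move last element -10 to root → [-10, 2, 14, -13, -4, -9, 6, -19, -20, -8]
  -10 vs larger child 14 at index 2, swap → [14, 2, -10, -13, -4, -9, 6, -19, -20, -8]
  -10 vs larger child 6 at index 6, swap → [14, 2, 6, -13, -4, -9, -10, -19, -20, -8]
extract-max #4 returns 14:
  remove root 14; move last element -8 to root → [-8, 2, 6, -13, -4, -9, -10, -19, -20]
  -8 vs larger child 6 at index 2, swap → [6, 2, -8, -13, -4, -9, -10, -19, -20]

[6, 2, -8, -13, -4, -9, -10, -19, -20]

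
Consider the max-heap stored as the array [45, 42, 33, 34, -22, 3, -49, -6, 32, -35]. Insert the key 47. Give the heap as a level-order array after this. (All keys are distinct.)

[47, 45, 33, 34, 42, 3, -49, -6, 32, -35, -22]

append 47 at index 10 → [45, 42, 33, 34, -22, 3, -49, -6, 32, -35, 47]
47 > parent -22 at index 4, swap → [45, 42, 33, 34, 47, 3, -49, -6, 32, -35, -22]
47 > parent 42 at index 1, swap → [45, 47, 33, 34, 42, 3, -49, -6, 32, -35, -22]
47 > parent 45 at index 0, swap → [47, 45, 33, 34, 42, 3, -49, -6, 32, -35, -22]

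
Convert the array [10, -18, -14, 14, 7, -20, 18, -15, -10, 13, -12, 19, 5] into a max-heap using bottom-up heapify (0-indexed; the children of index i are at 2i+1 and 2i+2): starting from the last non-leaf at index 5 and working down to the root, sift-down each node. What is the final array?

sift down from index 5:
  -20 vs larger child 19 at index 11, swap → [10, -18, -14, 14, 7, 19, 18, -15, -10, 13, -12, -20, 5]
sift down from index 4:
  7 vs larger child 13 at index 9, swap → [10, -18, -14, 14, 13, 19, 18, -15, -10, 7, -12, -20, 5]
sift down from index 3: already satisfies heap property
sift down from index 2:
  -14 vs larger child 19 at index 5, swap → [10, -18, 19, 14, 13, -14, 18, -15, -10, 7, -12, -20, 5]
  -14 vs larger child 5 at index 12, swap → [10, -18, 19, 14, 13, 5, 18, -15, -10, 7, -12, -20, -14]
sift down from index 1:
  -18 vs larger child 14 at index 3, swap → [10, 14, 19, -18, 13, 5, 18, -15, -10, 7, -12, -20, -14]
  -18 vs larger child -10 at index 8, swap → [10, 14, 19, -10, 13, 5, 18, -15, -18, 7, -12, -20, -14]
sift down from index 0:
  10 vs larger child 19 at index 2, swap → [19, 14, 10, -10, 13, 5, 18, -15, -18, 7, -12, -20, -14]
  10 vs larger child 18 at index 6, swap → [19, 14, 18, -10, 13, 5, 10, -15, -18, 7, -12, -20, -14]

[19, 14, 18, -10, 13, 5, 10, -15, -18, 7, -12, -20, -14]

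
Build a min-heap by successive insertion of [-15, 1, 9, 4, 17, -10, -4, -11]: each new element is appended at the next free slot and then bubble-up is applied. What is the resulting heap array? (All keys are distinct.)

[-15, -11, -10, 1, 17, 9, -4, 4]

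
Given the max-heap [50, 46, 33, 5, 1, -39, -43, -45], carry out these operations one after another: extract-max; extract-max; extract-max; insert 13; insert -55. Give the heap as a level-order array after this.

[13, 1, 5, -45, -43, -39, -55]

extract-max → returns 50:
  remove root 50; move last element -45 to root → [-45, 46, 33, 5, 1, -39, -43]
  -45 vs larger child 46 at index 1, swap → [46, -45, 33, 5, 1, -39, -43]
  -45 vs larger child 5 at index 3, swap → [46, 5, 33, -45, 1, -39, -43]
extract-max → returns 46:
  remove root 46; move last element -43 to root → [-43, 5, 33, -45, 1, -39]
  -43 vs larger child 33 at index 2, swap → [33, 5, -43, -45, 1, -39]
  -43 vs only child -39 at index 5, swap → [33, 5, -39, -45, 1, -43]
extract-max → returns 33:
  remove root 33; move last element -43 to root → [-43, 5, -39, -45, 1]
  -43 vs larger child 5 at index 1, swap → [5, -43, -39, -45, 1]
  -43 vs larger child 1 at index 4, swap → [5, 1, -39, -45, -43]
insert 13:
  append 13 at index 5 → [5, 1, -39, -45, -43, 13]
  13 > parent -39 at index 2, swap → [5, 1, 13, -45, -43, -39]
  13 > parent 5 at index 0, swap → [13, 1, 5, -45, -43, -39]
insert -55:
  append -55 at index 6 → [13, 1, 5, -45, -43, -39, -55] (no swap needed)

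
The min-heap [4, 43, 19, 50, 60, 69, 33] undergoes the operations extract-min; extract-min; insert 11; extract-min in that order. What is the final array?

extract-min → returns 4:
  remove root 4; move last element 33 to root → [33, 43, 19, 50, 60, 69]
  33 vs smaller child 19 at index 2, swap → [19, 43, 33, 50, 60, 69]
extract-min → returns 19:
  remove root 19; move last element 69 to root → [69, 43, 33, 50, 60]
  69 vs smaller child 33 at index 2, swap → [33, 43, 69, 50, 60]
insert 11:
  append 11 at index 5 → [33, 43, 69, 50, 60, 11]
  11 < parent 69 at index 2, swap → [33, 43, 11, 50, 60, 69]
  11 < parent 33 at index 0, swap → [11, 43, 33, 50, 60, 69]
extract-min → returns 11:
  remove root 11; move last element 69 to root → [69, 43, 33, 50, 60]
  69 vs smaller child 33 at index 2, swap → [33, 43, 69, 50, 60]

[33, 43, 69, 50, 60]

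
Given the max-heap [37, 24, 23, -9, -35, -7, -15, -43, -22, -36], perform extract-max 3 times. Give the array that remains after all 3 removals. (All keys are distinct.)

[-7, -9, -15, -22, -35, -36, -43]

extract-max #1 returns 37:
  remove root 37; move last element -36 to root → [-36, 24, 23, -9, -35, -7, -15, -43, -22]
  -36 vs larger child 24 at index 1, swap → [24, -36, 23, -9, -35, -7, -15, -43, -22]
  -36 vs larger child -9 at index 3, swap → [24, -9, 23, -36, -35, -7, -15, -43, -22]
  -36 vs larger child -22 at index 8, swap → [24, -9, 23, -22, -35, -7, -15, -43, -36]
extract-max #2 returns 24:
  remove root 24; move last element -36 to root → [-36, -9, 23, -22, -35, -7, -15, -43]
  -36 vs larger child 23 at index 2, swap → [23, -9, -36, -22, -35, -7, -15, -43]
  -36 vs larger child -7 at index 5, swap → [23, -9, -7, -22, -35, -36, -15, -43]
extract-max #3 returns 23:
  remove root 23; move last element -43 to root → [-43, -9, -7, -22, -35, -36, -15]
  -43 vs larger child -7 at index 2, swap → [-7, -9, -43, -22, -35, -36, -15]
  -43 vs larger child -15 at index 6, swap → [-7, -9, -15, -22, -35, -36, -43]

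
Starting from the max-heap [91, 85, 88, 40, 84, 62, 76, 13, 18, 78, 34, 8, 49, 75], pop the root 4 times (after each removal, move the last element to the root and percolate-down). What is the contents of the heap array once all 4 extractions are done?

[78, 49, 76, 40, 34, 62, 75, 13, 18, 8]

extract-max #1 returns 91:
  remove root 91; move last element 75 to root → [75, 85, 88, 40, 84, 62, 76, 13, 18, 78, 34, 8, 49]
  75 vs larger child 88 at index 2, swap → [88, 85, 75, 40, 84, 62, 76, 13, 18, 78, 34, 8, 49]
  75 vs larger child 76 at index 6, swap → [88, 85, 76, 40, 84, 62, 75, 13, 18, 78, 34, 8, 49]
extract-max #2 returns 88:
  remove root 88; move last element 49 to root → [49, 85, 76, 40, 84, 62, 75, 13, 18, 78, 34, 8]
  49 vs larger child 85 at index 1, swap → [85, 49, 76, 40, 84, 62, 75, 13, 18, 78, 34, 8]
  49 vs larger child 84 at index 4, swap → [85, 84, 76, 40, 49, 62, 75, 13, 18, 78, 34, 8]
  49 vs larger child 78 at index 9, swap → [85, 84, 76, 40, 78, 62, 75, 13, 18, 49, 34, 8]
extract-max #3 returns 85:
  remove root 85; move last element 8 to root → [8, 84, 76, 40, 78, 62, 75, 13, 18, 49, 34]
  8 vs larger child 84 at index 1, swap → [84, 8, 76, 40, 78, 62, 75, 13, 18, 49, 34]
  8 vs larger child 78 at index 4, swap → [84, 78, 76, 40, 8, 62, 75, 13, 18, 49, 34]
  8 vs larger child 49 at index 9, swap → [84, 78, 76, 40, 49, 62, 75, 13, 18, 8, 34]
extract-max #4 returns 84:
  remove root 84; move last element 34 to root → [34, 78, 76, 40, 49, 62, 75, 13, 18, 8]
  34 vs larger child 78 at index 1, swap → [78, 34, 76, 40, 49, 62, 75, 13, 18, 8]
  34 vs larger child 49 at index 4, swap → [78, 49, 76, 40, 34, 62, 75, 13, 18, 8]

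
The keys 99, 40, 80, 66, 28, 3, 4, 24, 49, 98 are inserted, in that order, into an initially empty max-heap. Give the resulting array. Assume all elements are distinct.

[99, 98, 80, 49, 66, 3, 4, 24, 40, 28]

Insert 99:
  append 99 at index 0 → [99] (no swap needed)
Insert 40:
  append 40 at index 1 → [99, 40] (no swap needed)
Insert 80:
  append 80 at index 2 → [99, 40, 80] (no swap needed)
Insert 66:
  append 66 at index 3 → [99, 40, 80, 66]
  66 > parent 40 at index 1, swap → [99, 66, 80, 40]
Insert 28:
  append 28 at index 4 → [99, 66, 80, 40, 28] (no swap needed)
Insert 3:
  append 3 at index 5 → [99, 66, 80, 40, 28, 3] (no swap needed)
Insert 4:
  append 4 at index 6 → [99, 66, 80, 40, 28, 3, 4] (no swap needed)
Insert 24:
  append 24 at index 7 → [99, 66, 80, 40, 28, 3, 4, 24] (no swap needed)
Insert 49:
  append 49 at index 8 → [99, 66, 80, 40, 28, 3, 4, 24, 49]
  49 > parent 40 at index 3, swap → [99, 66, 80, 49, 28, 3, 4, 24, 40]
Insert 98:
  append 98 at index 9 → [99, 66, 80, 49, 28, 3, 4, 24, 40, 98]
  98 > parent 28 at index 4, swap → [99, 66, 80, 49, 98, 3, 4, 24, 40, 28]
  98 > parent 66 at index 1, swap → [99, 98, 80, 49, 66, 3, 4, 24, 40, 28]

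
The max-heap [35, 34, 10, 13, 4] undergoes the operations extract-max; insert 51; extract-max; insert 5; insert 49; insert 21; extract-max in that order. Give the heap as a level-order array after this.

extract-max → returns 35:
  remove root 35; move last element 4 to root → [4, 34, 10, 13]
  4 vs larger child 34 at index 1, swap → [34, 4, 10, 13]
  4 vs only child 13 at index 3, swap → [34, 13, 10, 4]
insert 51:
  append 51 at index 4 → [34, 13, 10, 4, 51]
  51 > parent 13 at index 1, swap → [34, 51, 10, 4, 13]
  51 > parent 34 at index 0, swap → [51, 34, 10, 4, 13]
extract-max → returns 51:
  remove root 51; move last element 13 to root → [13, 34, 10, 4]
  13 vs larger child 34 at index 1, swap → [34, 13, 10, 4]
insert 5:
  append 5 at index 4 → [34, 13, 10, 4, 5] (no swap needed)
insert 49:
  append 49 at index 5 → [34, 13, 10, 4, 5, 49]
  49 > parent 10 at index 2, swap → [34, 13, 49, 4, 5, 10]
  49 > parent 34 at index 0, swap → [49, 13, 34, 4, 5, 10]
insert 21:
  append 21 at index 6 → [49, 13, 34, 4, 5, 10, 21] (no swap needed)
extract-max → returns 49:
  remove root 49; move last element 21 to root → [21, 13, 34, 4, 5, 10]
  21 vs larger child 34 at index 2, swap → [34, 13, 21, 4, 5, 10]

[34, 13, 21, 4, 5, 10]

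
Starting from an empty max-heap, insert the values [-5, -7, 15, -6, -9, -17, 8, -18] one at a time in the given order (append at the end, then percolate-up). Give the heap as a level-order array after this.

[15, -6, 8, -7, -9, -17, -5, -18]

Insert -5:
  append -5 at index 0 → [-5] (no swap needed)
Insert -7:
  append -7 at index 1 → [-5, -7] (no swap needed)
Insert 15:
  append 15 at index 2 → [-5, -7, 15]
  15 > parent -5 at index 0, swap → [15, -7, -5]
Insert -6:
  append -6 at index 3 → [15, -7, -5, -6]
  -6 > parent -7 at index 1, swap → [15, -6, -5, -7]
Insert -9:
  append -9 at index 4 → [15, -6, -5, -7, -9] (no swap needed)
Insert -17:
  append -17 at index 5 → [15, -6, -5, -7, -9, -17] (no swap needed)
Insert 8:
  append 8 at index 6 → [15, -6, -5, -7, -9, -17, 8]
  8 > parent -5 at index 2, swap → [15, -6, 8, -7, -9, -17, -5]
Insert -18:
  append -18 at index 7 → [15, -6, 8, -7, -9, -17, -5, -18] (no swap needed)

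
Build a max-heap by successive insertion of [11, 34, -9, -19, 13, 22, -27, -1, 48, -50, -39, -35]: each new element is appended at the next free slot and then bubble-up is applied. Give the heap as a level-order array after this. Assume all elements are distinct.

[48, 34, 22, 13, 11, -9, -27, -19, -1, -50, -39, -35]

Insert 11:
  append 11 at index 0 → [11] (no swap needed)
Insert 34:
  append 34 at index 1 → [11, 34]
  34 > parent 11 at index 0, swap → [34, 11]
Insert -9:
  append -9 at index 2 → [34, 11, -9] (no swap needed)
Insert -19:
  append -19 at index 3 → [34, 11, -9, -19] (no swap needed)
Insert 13:
  append 13 at index 4 → [34, 11, -9, -19, 13]
  13 > parent 11 at index 1, swap → [34, 13, -9, -19, 11]
Insert 22:
  append 22 at index 5 → [34, 13, -9, -19, 11, 22]
  22 > parent -9 at index 2, swap → [34, 13, 22, -19, 11, -9]
Insert -27:
  append -27 at index 6 → [34, 13, 22, -19, 11, -9, -27] (no swap needed)
Insert -1:
  append -1 at index 7 → [34, 13, 22, -19, 11, -9, -27, -1]
  -1 > parent -19 at index 3, swap → [34, 13, 22, -1, 11, -9, -27, -19]
Insert 48:
  append 48 at index 8 → [34, 13, 22, -1, 11, -9, -27, -19, 48]
  48 > parent -1 at index 3, swap → [34, 13, 22, 48, 11, -9, -27, -19, -1]
  48 > parent 13 at index 1, swap → [34, 48, 22, 13, 11, -9, -27, -19, -1]
  48 > parent 34 at index 0, swap → [48, 34, 22, 13, 11, -9, -27, -19, -1]
Insert -50:
  append -50 at index 9 → [48, 34, 22, 13, 11, -9, -27, -19, -1, -50] (no swap needed)
Insert -39:
  append -39 at index 10 → [48, 34, 22, 13, 11, -9, -27, -19, -1, -50, -39] (no swap needed)
Insert -35:
  append -35 at index 11 → [48, 34, 22, 13, 11, -9, -27, -19, -1, -50, -39, -35] (no swap needed)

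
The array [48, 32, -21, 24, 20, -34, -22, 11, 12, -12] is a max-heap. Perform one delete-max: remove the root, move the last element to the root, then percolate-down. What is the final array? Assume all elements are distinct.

[32, 24, -21, 12, 20, -34, -22, 11, -12]

remove root 48; move last element -12 to root → [-12, 32, -21, 24, 20, -34, -22, 11, 12]
-12 vs larger child 32 at index 1, swap → [32, -12, -21, 24, 20, -34, -22, 11, 12]
-12 vs larger child 24 at index 3, swap → [32, 24, -21, -12, 20, -34, -22, 11, 12]
-12 vs larger child 12 at index 8, swap → [32, 24, -21, 12, 20, -34, -22, 11, -12]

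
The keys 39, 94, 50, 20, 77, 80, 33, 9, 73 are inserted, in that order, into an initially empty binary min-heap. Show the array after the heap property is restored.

[9, 20, 33, 39, 77, 80, 50, 94, 73]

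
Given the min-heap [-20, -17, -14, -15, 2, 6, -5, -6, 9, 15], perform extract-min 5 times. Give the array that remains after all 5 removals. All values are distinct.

extract-min #1 returns -20:
  remove root -20; move last element 15 to root → [15, -17, -14, -15, 2, 6, -5, -6, 9]
  15 vs smaller child -17 at index 1, swap → [-17, 15, -14, -15, 2, 6, -5, -6, 9]
  15 vs smaller child -15 at index 3, swap → [-17, -15, -14, 15, 2, 6, -5, -6, 9]
  15 vs smaller child -6 at index 7, swap → [-17, -15, -14, -6, 2, 6, -5, 15, 9]
extract-min #2 returns -17:
  remove root -17; move last element 9 to root → [9, -15, -14, -6, 2, 6, -5, 15]
  9 vs smaller child -15 at index 1, swap → [-15, 9, -14, -6, 2, 6, -5, 15]
  9 vs smaller child -6 at index 3, swap → [-15, -6, -14, 9, 2, 6, -5, 15]
extract-min #3 returns -15:
  remove root -15; move last element 15 to root → [15, -6, -14, 9, 2, 6, -5]
  15 vs smaller child -14 at index 2, swap → [-14, -6, 15, 9, 2, 6, -5]
  15 vs smaller child -5 at index 6, swap → [-14, -6, -5, 9, 2, 6, 15]
extract-min #4 returns -14:
  remove root -14; move last element 15 to root → [15, -6, -5, 9, 2, 6]
  15 vs smaller child -6 at index 1, swap → [-6, 15, -5, 9, 2, 6]
  15 vs smaller child 2 at index 4, swap → [-6, 2, -5, 9, 15, 6]
extract-min #5 returns -6:
  remove root -6; move last element 6 to root → [6, 2, -5, 9, 15]
  6 vs smaller child -5 at index 2, swap → [-5, 2, 6, 9, 15]

[-5, 2, 6, 9, 15]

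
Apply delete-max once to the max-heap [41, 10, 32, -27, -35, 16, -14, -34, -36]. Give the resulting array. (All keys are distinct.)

remove root 41; move last element -36 to root → [-36, 10, 32, -27, -35, 16, -14, -34]
-36 vs larger child 32 at index 2, swap → [32, 10, -36, -27, -35, 16, -14, -34]
-36 vs larger child 16 at index 5, swap → [32, 10, 16, -27, -35, -36, -14, -34]

[32, 10, 16, -27, -35, -36, -14, -34]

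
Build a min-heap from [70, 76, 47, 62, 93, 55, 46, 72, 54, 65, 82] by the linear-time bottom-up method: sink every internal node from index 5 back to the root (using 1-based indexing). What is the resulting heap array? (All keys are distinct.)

sift down from index 5:
  93 vs smaller child 65 at index 10, swap → [70, 76, 47, 62, 65, 55, 46, 72, 54, 93, 82]
sift down from index 4:
  62 vs smaller child 54 at index 9, swap → [70, 76, 47, 54, 65, 55, 46, 72, 62, 93, 82]
sift down from index 3:
  47 vs smaller child 46 at index 7, swap → [70, 76, 46, 54, 65, 55, 47, 72, 62, 93, 82]
sift down from index 2:
  76 vs smaller child 54 at index 4, swap → [70, 54, 46, 76, 65, 55, 47, 72, 62, 93, 82]
  76 vs smaller child 62 at index 9, swap → [70, 54, 46, 62, 65, 55, 47, 72, 76, 93, 82]
sift down from index 1:
  70 vs smaller child 46 at index 3, swap → [46, 54, 70, 62, 65, 55, 47, 72, 76, 93, 82]
  70 vs smaller child 47 at index 7, swap → [46, 54, 47, 62, 65, 55, 70, 72, 76, 93, 82]

[46, 54, 47, 62, 65, 55, 70, 72, 76, 93, 82]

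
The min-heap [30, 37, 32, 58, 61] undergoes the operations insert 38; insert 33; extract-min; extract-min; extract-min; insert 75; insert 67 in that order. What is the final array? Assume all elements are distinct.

[37, 58, 38, 61, 75, 67]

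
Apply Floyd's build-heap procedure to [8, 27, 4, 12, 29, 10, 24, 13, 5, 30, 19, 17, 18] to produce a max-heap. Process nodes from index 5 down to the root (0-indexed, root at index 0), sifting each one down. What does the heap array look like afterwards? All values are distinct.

[30, 29, 24, 13, 27, 18, 4, 12, 5, 8, 19, 17, 10]

sift down from index 5:
  10 vs larger child 18 at index 12, swap → [8, 27, 4, 12, 29, 18, 24, 13, 5, 30, 19, 17, 10]
sift down from index 4:
  29 vs larger child 30 at index 9, swap → [8, 27, 4, 12, 30, 18, 24, 13, 5, 29, 19, 17, 10]
sift down from index 3:
  12 vs larger child 13 at index 7, swap → [8, 27, 4, 13, 30, 18, 24, 12, 5, 29, 19, 17, 10]
sift down from index 2:
  4 vs larger child 24 at index 6, swap → [8, 27, 24, 13, 30, 18, 4, 12, 5, 29, 19, 17, 10]
sift down from index 1:
  27 vs larger child 30 at index 4, swap → [8, 30, 24, 13, 27, 18, 4, 12, 5, 29, 19, 17, 10]
  27 vs larger child 29 at index 9, swap → [8, 30, 24, 13, 29, 18, 4, 12, 5, 27, 19, 17, 10]
sift down from index 0:
  8 vs larger child 30 at index 1, swap → [30, 8, 24, 13, 29, 18, 4, 12, 5, 27, 19, 17, 10]
  8 vs larger child 29 at index 4, swap → [30, 29, 24, 13, 8, 18, 4, 12, 5, 27, 19, 17, 10]
  8 vs larger child 27 at index 9, swap → [30, 29, 24, 13, 27, 18, 4, 12, 5, 8, 19, 17, 10]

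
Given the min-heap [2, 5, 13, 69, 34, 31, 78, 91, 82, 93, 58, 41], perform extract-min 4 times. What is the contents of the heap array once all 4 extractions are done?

[34, 41, 58, 69, 82, 93, 78, 91]

extract-min #1 returns 2:
  remove root 2; move last element 41 to root → [41, 5, 13, 69, 34, 31, 78, 91, 82, 93, 58]
  41 vs smaller child 5 at index 1, swap → [5, 41, 13, 69, 34, 31, 78, 91, 82, 93, 58]
  41 vs smaller child 34 at index 4, swap → [5, 34, 13, 69, 41, 31, 78, 91, 82, 93, 58]
extract-min #2 returns 5:
  remove root 5; move last element 58 to root → [58, 34, 13, 69, 41, 31, 78, 91, 82, 93]
  58 vs smaller child 13 at index 2, swap → [13, 34, 58, 69, 41, 31, 78, 91, 82, 93]
  58 vs smaller child 31 at index 5, swap → [13, 34, 31, 69, 41, 58, 78, 91, 82, 93]
extract-min #3 returns 13:
  remove root 13; move last element 93 to root → [93, 34, 31, 69, 41, 58, 78, 91, 82]
  93 vs smaller child 31 at index 2, swap → [31, 34, 93, 69, 41, 58, 78, 91, 82]
  93 vs smaller child 58 at index 5, swap → [31, 34, 58, 69, 41, 93, 78, 91, 82]
extract-min #4 returns 31:
  remove root 31; move last element 82 to root → [82, 34, 58, 69, 41, 93, 78, 91]
  82 vs smaller child 34 at index 1, swap → [34, 82, 58, 69, 41, 93, 78, 91]
  82 vs smaller child 41 at index 4, swap → [34, 41, 58, 69, 82, 93, 78, 91]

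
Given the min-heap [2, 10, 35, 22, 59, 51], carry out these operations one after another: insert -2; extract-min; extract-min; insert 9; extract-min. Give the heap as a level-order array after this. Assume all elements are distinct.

[10, 22, 35, 51, 59]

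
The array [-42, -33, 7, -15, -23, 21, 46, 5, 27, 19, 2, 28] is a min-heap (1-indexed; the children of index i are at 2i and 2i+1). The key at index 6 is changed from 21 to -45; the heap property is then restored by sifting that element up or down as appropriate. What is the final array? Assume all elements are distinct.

[-45, -33, -42, -15, -23, 7, 46, 5, 27, 19, 2, 28]

set index 6 from 21 to -45 → [-42, -33, 7, -15, -23, -45, 46, 5, 27, 19, 2, 28]
-45 < parent 7 at index 3, swap → [-42, -33, -45, -15, -23, 7, 46, 5, 27, 19, 2, 28]
-45 < parent -42 at index 1, swap → [-45, -33, -42, -15, -23, 7, 46, 5, 27, 19, 2, 28]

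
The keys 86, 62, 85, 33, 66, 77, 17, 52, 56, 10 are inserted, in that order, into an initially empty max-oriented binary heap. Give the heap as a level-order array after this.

Insert 86:
  append 86 at index 0 → [86] (no swap needed)
Insert 62:
  append 62 at index 1 → [86, 62] (no swap needed)
Insert 85:
  append 85 at index 2 → [86, 62, 85] (no swap needed)
Insert 33:
  append 33 at index 3 → [86, 62, 85, 33] (no swap needed)
Insert 66:
  append 66 at index 4 → [86, 62, 85, 33, 66]
  66 > parent 62 at index 1, swap → [86, 66, 85, 33, 62]
Insert 77:
  append 77 at index 5 → [86, 66, 85, 33, 62, 77] (no swap needed)
Insert 17:
  append 17 at index 6 → [86, 66, 85, 33, 62, 77, 17] (no swap needed)
Insert 52:
  append 52 at index 7 → [86, 66, 85, 33, 62, 77, 17, 52]
  52 > parent 33 at index 3, swap → [86, 66, 85, 52, 62, 77, 17, 33]
Insert 56:
  append 56 at index 8 → [86, 66, 85, 52, 62, 77, 17, 33, 56]
  56 > parent 52 at index 3, swap → [86, 66, 85, 56, 62, 77, 17, 33, 52]
Insert 10:
  append 10 at index 9 → [86, 66, 85, 56, 62, 77, 17, 33, 52, 10] (no swap needed)

[86, 66, 85, 56, 62, 77, 17, 33, 52, 10]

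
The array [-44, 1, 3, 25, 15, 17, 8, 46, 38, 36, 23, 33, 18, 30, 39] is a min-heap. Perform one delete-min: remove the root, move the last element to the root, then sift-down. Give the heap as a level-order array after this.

[1, 15, 3, 25, 23, 17, 8, 46, 38, 36, 39, 33, 18, 30]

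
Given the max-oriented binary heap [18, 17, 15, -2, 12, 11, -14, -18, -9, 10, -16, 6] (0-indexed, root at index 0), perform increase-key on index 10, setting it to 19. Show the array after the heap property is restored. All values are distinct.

[19, 18, 15, -2, 17, 11, -14, -18, -9, 10, 12, 6]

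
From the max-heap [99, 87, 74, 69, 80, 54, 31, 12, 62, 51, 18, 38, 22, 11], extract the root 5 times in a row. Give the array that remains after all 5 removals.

[62, 51, 54, 22, 11, 38, 31, 12, 18]

extract-max #1 returns 99:
  remove root 99; move last element 11 to root → [11, 87, 74, 69, 80, 54, 31, 12, 62, 51, 18, 38, 22]
  11 vs larger child 87 at index 1, swap → [87, 11, 74, 69, 80, 54, 31, 12, 62, 51, 18, 38, 22]
  11 vs larger child 80 at index 4, swap → [87, 80, 74, 69, 11, 54, 31, 12, 62, 51, 18, 38, 22]
  11 vs larger child 51 at index 9, swap → [87, 80, 74, 69, 51, 54, 31, 12, 62, 11, 18, 38, 22]
extract-max #2 returns 87:
  remove root 87; move last element 22 to root → [22, 80, 74, 69, 51, 54, 31, 12, 62, 11, 18, 38]
  22 vs larger child 80 at index 1, swap → [80, 22, 74, 69, 51, 54, 31, 12, 62, 11, 18, 38]
  22 vs larger child 69 at index 3, swap → [80, 69, 74, 22, 51, 54, 31, 12, 62, 11, 18, 38]
  22 vs larger child 62 at index 8, swap → [80, 69, 74, 62, 51, 54, 31, 12, 22, 11, 18, 38]
extract-max #3 returns 80:
  remove root 80; move last element 38 to root → [38, 69, 74, 62, 51, 54, 31, 12, 22, 11, 18]
  38 vs larger child 74 at index 2, swap → [74, 69, 38, 62, 51, 54, 31, 12, 22, 11, 18]
  38 vs larger child 54 at index 5, swap → [74, 69, 54, 62, 51, 38, 31, 12, 22, 11, 18]
extract-max #4 returns 74:
  remove root 74; move last element 18 to root → [18, 69, 54, 62, 51, 38, 31, 12, 22, 11]
  18 vs larger child 69 at index 1, swap → [69, 18, 54, 62, 51, 38, 31, 12, 22, 11]
  18 vs larger child 62 at index 3, swap → [69, 62, 54, 18, 51, 38, 31, 12, 22, 11]
  18 vs larger child 22 at index 8, swap → [69, 62, 54, 22, 51, 38, 31, 12, 18, 11]
extract-max #5 returns 69:
  remove root 69; move last element 11 to root → [11, 62, 54, 22, 51, 38, 31, 12, 18]
  11 vs larger child 62 at index 1, swap → [62, 11, 54, 22, 51, 38, 31, 12, 18]
  11 vs larger child 51 at index 4, swap → [62, 51, 54, 22, 11, 38, 31, 12, 18]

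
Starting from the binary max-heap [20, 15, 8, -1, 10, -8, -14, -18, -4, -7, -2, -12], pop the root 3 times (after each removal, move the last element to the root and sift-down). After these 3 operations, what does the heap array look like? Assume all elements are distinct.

[8, -1, -7, -4, -2, -8, -14, -18, -12]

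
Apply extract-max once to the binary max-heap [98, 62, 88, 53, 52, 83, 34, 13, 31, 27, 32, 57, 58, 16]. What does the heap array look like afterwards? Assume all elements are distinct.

remove root 98; move last element 16 to root → [16, 62, 88, 53, 52, 83, 34, 13, 31, 27, 32, 57, 58]
16 vs larger child 88 at index 2, swap → [88, 62, 16, 53, 52, 83, 34, 13, 31, 27, 32, 57, 58]
16 vs larger child 83 at index 5, swap → [88, 62, 83, 53, 52, 16, 34, 13, 31, 27, 32, 57, 58]
16 vs larger child 58 at index 12, swap → [88, 62, 83, 53, 52, 58, 34, 13, 31, 27, 32, 57, 16]

[88, 62, 83, 53, 52, 58, 34, 13, 31, 27, 32, 57, 16]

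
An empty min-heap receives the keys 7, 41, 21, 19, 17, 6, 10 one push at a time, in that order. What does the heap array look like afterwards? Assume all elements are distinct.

[6, 17, 7, 41, 19, 21, 10]

Insert 7:
  append 7 at index 0 → [7] (no swap needed)
Insert 41:
  append 41 at index 1 → [7, 41] (no swap needed)
Insert 21:
  append 21 at index 2 → [7, 41, 21] (no swap needed)
Insert 19:
  append 19 at index 3 → [7, 41, 21, 19]
  19 < parent 41 at index 1, swap → [7, 19, 21, 41]
Insert 17:
  append 17 at index 4 → [7, 19, 21, 41, 17]
  17 < parent 19 at index 1, swap → [7, 17, 21, 41, 19]
Insert 6:
  append 6 at index 5 → [7, 17, 21, 41, 19, 6]
  6 < parent 21 at index 2, swap → [7, 17, 6, 41, 19, 21]
  6 < parent 7 at index 0, swap → [6, 17, 7, 41, 19, 21]
Insert 10:
  append 10 at index 6 → [6, 17, 7, 41, 19, 21, 10] (no swap needed)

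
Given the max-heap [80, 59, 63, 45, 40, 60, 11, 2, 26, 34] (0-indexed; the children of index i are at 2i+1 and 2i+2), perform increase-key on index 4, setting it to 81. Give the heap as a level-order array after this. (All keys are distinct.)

[81, 80, 63, 45, 59, 60, 11, 2, 26, 34]

set index 4 from 40 to 81 → [80, 59, 63, 45, 81, 60, 11, 2, 26, 34]
81 > parent 59 at index 1, swap → [80, 81, 63, 45, 59, 60, 11, 2, 26, 34]
81 > parent 80 at index 0, swap → [81, 80, 63, 45, 59, 60, 11, 2, 26, 34]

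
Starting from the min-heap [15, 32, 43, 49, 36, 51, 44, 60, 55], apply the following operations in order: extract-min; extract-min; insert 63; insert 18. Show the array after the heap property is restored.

[18, 36, 43, 49, 55, 51, 44, 63, 60]

extract-min → returns 15:
  remove root 15; move last element 55 to root → [55, 32, 43, 49, 36, 51, 44, 60]
  55 vs smaller child 32 at index 1, swap → [32, 55, 43, 49, 36, 51, 44, 60]
  55 vs smaller child 36 at index 4, swap → [32, 36, 43, 49, 55, 51, 44, 60]
extract-min → returns 32:
  remove root 32; move last element 60 to root → [60, 36, 43, 49, 55, 51, 44]
  60 vs smaller child 36 at index 1, swap → [36, 60, 43, 49, 55, 51, 44]
  60 vs smaller child 49 at index 3, swap → [36, 49, 43, 60, 55, 51, 44]
insert 63:
  append 63 at index 7 → [36, 49, 43, 60, 55, 51, 44, 63] (no swap needed)
insert 18:
  append 18 at index 8 → [36, 49, 43, 60, 55, 51, 44, 63, 18]
  18 < parent 60 at index 3, swap → [36, 49, 43, 18, 55, 51, 44, 63, 60]
  18 < parent 49 at index 1, swap → [36, 18, 43, 49, 55, 51, 44, 63, 60]
  18 < parent 36 at index 0, swap → [18, 36, 43, 49, 55, 51, 44, 63, 60]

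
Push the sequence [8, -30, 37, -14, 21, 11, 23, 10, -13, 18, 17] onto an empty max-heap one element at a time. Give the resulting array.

Insert 8:
  append 8 at index 0 → [8] (no swap needed)
Insert -30:
  append -30 at index 1 → [8, -30] (no swap needed)
Insert 37:
  append 37 at index 2 → [8, -30, 37]
  37 > parent 8 at index 0, swap → [37, -30, 8]
Insert -14:
  append -14 at index 3 → [37, -30, 8, -14]
  -14 > parent -30 at index 1, swap → [37, -14, 8, -30]
Insert 21:
  append 21 at index 4 → [37, -14, 8, -30, 21]
  21 > parent -14 at index 1, swap → [37, 21, 8, -30, -14]
Insert 11:
  append 11 at index 5 → [37, 21, 8, -30, -14, 11]
  11 > parent 8 at index 2, swap → [37, 21, 11, -30, -14, 8]
Insert 23:
  append 23 at index 6 → [37, 21, 11, -30, -14, 8, 23]
  23 > parent 11 at index 2, swap → [37, 21, 23, -30, -14, 8, 11]
Insert 10:
  append 10 at index 7 → [37, 21, 23, -30, -14, 8, 11, 10]
  10 > parent -30 at index 3, swap → [37, 21, 23, 10, -14, 8, 11, -30]
Insert -13:
  append -13 at index 8 → [37, 21, 23, 10, -14, 8, 11, -30, -13] (no swap needed)
Insert 18:
  append 18 at index 9 → [37, 21, 23, 10, -14, 8, 11, -30, -13, 18]
  18 > parent -14 at index 4, swap → [37, 21, 23, 10, 18, 8, 11, -30, -13, -14]
Insert 17:
  append 17 at index 10 → [37, 21, 23, 10, 18, 8, 11, -30, -13, -14, 17] (no swap needed)

[37, 21, 23, 10, 18, 8, 11, -30, -13, -14, 17]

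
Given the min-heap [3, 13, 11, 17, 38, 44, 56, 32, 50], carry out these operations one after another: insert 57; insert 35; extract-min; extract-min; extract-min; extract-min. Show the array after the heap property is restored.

[32, 35, 38, 50, 57, 44, 56]

insert 57:
  append 57 at index 9 → [3, 13, 11, 17, 38, 44, 56, 32, 50, 57] (no swap needed)
insert 35:
  append 35 at index 10 → [3, 13, 11, 17, 38, 44, 56, 32, 50, 57, 35]
  35 < parent 38 at index 4, swap → [3, 13, 11, 17, 35, 44, 56, 32, 50, 57, 38]
extract-min → returns 3:
  remove root 3; move last element 38 to root → [38, 13, 11, 17, 35, 44, 56, 32, 50, 57]
  38 vs smaller child 11 at index 2, swap → [11, 13, 38, 17, 35, 44, 56, 32, 50, 57]
extract-min → returns 11:
  remove root 11; move last element 57 to root → [57, 13, 38, 17, 35, 44, 56, 32, 50]
  57 vs smaller child 13 at index 1, swap → [13, 57, 38, 17, 35, 44, 56, 32, 50]
  57 vs smaller child 17 at index 3, swap → [13, 17, 38, 57, 35, 44, 56, 32, 50]
  57 vs smaller child 32 at index 7, swap → [13, 17, 38, 32, 35, 44, 56, 57, 50]
extract-min → returns 13:
  remove root 13; move last element 50 to root → [50, 17, 38, 32, 35, 44, 56, 57]
  50 vs smaller child 17 at index 1, swap → [17, 50, 38, 32, 35, 44, 56, 57]
  50 vs smaller child 32 at index 3, swap → [17, 32, 38, 50, 35, 44, 56, 57]
extract-min → returns 17:
  remove root 17; move last element 57 to root → [57, 32, 38, 50, 35, 44, 56]
  57 vs smaller child 32 at index 1, swap → [32, 57, 38, 50, 35, 44, 56]
  57 vs smaller child 35 at index 4, swap → [32, 35, 38, 50, 57, 44, 56]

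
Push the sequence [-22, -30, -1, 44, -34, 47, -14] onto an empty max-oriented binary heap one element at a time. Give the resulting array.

Insert -22:
  append -22 at index 0 → [-22] (no swap needed)
Insert -30:
  append -30 at index 1 → [-22, -30] (no swap needed)
Insert -1:
  append -1 at index 2 → [-22, -30, -1]
  -1 > parent -22 at index 0, swap → [-1, -30, -22]
Insert 44:
  append 44 at index 3 → [-1, -30, -22, 44]
  44 > parent -30 at index 1, swap → [-1, 44, -22, -30]
  44 > parent -1 at index 0, swap → [44, -1, -22, -30]
Insert -34:
  append -34 at index 4 → [44, -1, -22, -30, -34] (no swap needed)
Insert 47:
  append 47 at index 5 → [44, -1, -22, -30, -34, 47]
  47 > parent -22 at index 2, swap → [44, -1, 47, -30, -34, -22]
  47 > parent 44 at index 0, swap → [47, -1, 44, -30, -34, -22]
Insert -14:
  append -14 at index 6 → [47, -1, 44, -30, -34, -22, -14] (no swap needed)

[47, -1, 44, -30, -34, -22, -14]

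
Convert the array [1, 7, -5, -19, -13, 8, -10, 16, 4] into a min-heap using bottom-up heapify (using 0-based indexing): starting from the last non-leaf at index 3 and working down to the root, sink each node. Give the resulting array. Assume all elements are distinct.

sift down from index 3: already satisfies heap property
sift down from index 2:
  -5 vs smaller child -10 at index 6, swap → [1, 7, -10, -19, -13, 8, -5, 16, 4]
sift down from index 1:
  7 vs smaller child -19 at index 3, swap → [1, -19, -10, 7, -13, 8, -5, 16, 4]
  7 vs smaller child 4 at index 8, swap → [1, -19, -10, 4, -13, 8, -5, 16, 7]
sift down from index 0:
  1 vs smaller child -19 at index 1, swap → [-19, 1, -10, 4, -13, 8, -5, 16, 7]
  1 vs smaller child -13 at index 4, swap → [-19, -13, -10, 4, 1, 8, -5, 16, 7]

[-19, -13, -10, 4, 1, 8, -5, 16, 7]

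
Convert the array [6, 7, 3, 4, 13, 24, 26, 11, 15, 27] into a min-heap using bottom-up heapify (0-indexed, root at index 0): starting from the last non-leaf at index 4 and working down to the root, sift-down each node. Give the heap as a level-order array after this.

[3, 4, 6, 7, 13, 24, 26, 11, 15, 27]

sift down from index 4: already satisfies heap property
sift down from index 3: already satisfies heap property
sift down from index 2: already satisfies heap property
sift down from index 1:
  7 vs smaller child 4 at index 3, swap → [6, 4, 3, 7, 13, 24, 26, 11, 15, 27]
sift down from index 0:
  6 vs smaller child 3 at index 2, swap → [3, 4, 6, 7, 13, 24, 26, 11, 15, 27]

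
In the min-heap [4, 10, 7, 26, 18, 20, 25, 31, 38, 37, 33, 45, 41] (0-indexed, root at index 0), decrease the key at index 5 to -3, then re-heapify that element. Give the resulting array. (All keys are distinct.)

[-3, 10, 4, 26, 18, 7, 25, 31, 38, 37, 33, 45, 41]

set index 5 from 20 to -3 → [4, 10, 7, 26, 18, -3, 25, 31, 38, 37, 33, 45, 41]
-3 < parent 7 at index 2, swap → [4, 10, -3, 26, 18, 7, 25, 31, 38, 37, 33, 45, 41]
-3 < parent 4 at index 0, swap → [-3, 10, 4, 26, 18, 7, 25, 31, 38, 37, 33, 45, 41]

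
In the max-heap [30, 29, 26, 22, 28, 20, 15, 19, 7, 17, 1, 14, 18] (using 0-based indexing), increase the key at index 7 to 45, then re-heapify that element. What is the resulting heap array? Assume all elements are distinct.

[45, 30, 26, 29, 28, 20, 15, 22, 7, 17, 1, 14, 18]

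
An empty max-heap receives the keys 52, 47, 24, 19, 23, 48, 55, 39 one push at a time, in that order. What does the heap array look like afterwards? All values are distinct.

[55, 47, 52, 39, 23, 24, 48, 19]

Insert 52:
  append 52 at index 0 → [52] (no swap needed)
Insert 47:
  append 47 at index 1 → [52, 47] (no swap needed)
Insert 24:
  append 24 at index 2 → [52, 47, 24] (no swap needed)
Insert 19:
  append 19 at index 3 → [52, 47, 24, 19] (no swap needed)
Insert 23:
  append 23 at index 4 → [52, 47, 24, 19, 23] (no swap needed)
Insert 48:
  append 48 at index 5 → [52, 47, 24, 19, 23, 48]
  48 > parent 24 at index 2, swap → [52, 47, 48, 19, 23, 24]
Insert 55:
  append 55 at index 6 → [52, 47, 48, 19, 23, 24, 55]
  55 > parent 48 at index 2, swap → [52, 47, 55, 19, 23, 24, 48]
  55 > parent 52 at index 0, swap → [55, 47, 52, 19, 23, 24, 48]
Insert 39:
  append 39 at index 7 → [55, 47, 52, 19, 23, 24, 48, 39]
  39 > parent 19 at index 3, swap → [55, 47, 52, 39, 23, 24, 48, 19]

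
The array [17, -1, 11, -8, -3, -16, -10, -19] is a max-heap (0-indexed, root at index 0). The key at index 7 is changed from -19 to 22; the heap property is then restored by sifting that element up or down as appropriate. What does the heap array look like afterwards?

set index 7 from -19 to 22 → [17, -1, 11, -8, -3, -16, -10, 22]
22 > parent -8 at index 3, swap → [17, -1, 11, 22, -3, -16, -10, -8]
22 > parent -1 at index 1, swap → [17, 22, 11, -1, -3, -16, -10, -8]
22 > parent 17 at index 0, swap → [22, 17, 11, -1, -3, -16, -10, -8]

[22, 17, 11, -1, -3, -16, -10, -8]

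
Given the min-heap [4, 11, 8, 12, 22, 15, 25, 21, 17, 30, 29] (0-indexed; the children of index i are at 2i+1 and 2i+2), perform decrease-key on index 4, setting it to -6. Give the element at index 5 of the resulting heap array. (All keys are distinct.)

15

set index 4 from 22 to -6 → [4, 11, 8, 12, -6, 15, 25, 21, 17, 30, 29]
-6 < parent 11 at index 1, swap → [4, -6, 8, 12, 11, 15, 25, 21, 17, 30, 29]
-6 < parent 4 at index 0, swap → [-6, 4, 8, 12, 11, 15, 25, 21, 17, 30, 29]
resulting array: [-6, 4, 8, 12, 11, 15, 25, 21, 17, 30, 29]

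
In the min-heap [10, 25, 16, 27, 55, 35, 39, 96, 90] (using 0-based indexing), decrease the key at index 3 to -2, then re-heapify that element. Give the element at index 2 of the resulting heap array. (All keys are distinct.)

16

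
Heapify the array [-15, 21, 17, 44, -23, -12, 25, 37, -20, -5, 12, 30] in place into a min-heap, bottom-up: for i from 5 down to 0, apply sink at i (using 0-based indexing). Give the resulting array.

sift down from index 5: already satisfies heap property
sift down from index 4: already satisfies heap property
sift down from index 3:
  44 vs smaller child -20 at index 8, swap → [-15, 21, 17, -20, -23, -12, 25, 37, 44, -5, 12, 30]
sift down from index 2:
  17 vs smaller child -12 at index 5, swap → [-15, 21, -12, -20, -23, 17, 25, 37, 44, -5, 12, 30]
sift down from index 1:
  21 vs smaller child -23 at index 4, swap → [-15, -23, -12, -20, 21, 17, 25, 37, 44, -5, 12, 30]
  21 vs smaller child -5 at index 9, swap → [-15, -23, -12, -20, -5, 17, 25, 37, 44, 21, 12, 30]
sift down from index 0:
  -15 vs smaller child -23 at index 1, swap → [-23, -15, -12, -20, -5, 17, 25, 37, 44, 21, 12, 30]
  -15 vs smaller child -20 at index 3, swap → [-23, -20, -12, -15, -5, 17, 25, 37, 44, 21, 12, 30]

[-23, -20, -12, -15, -5, 17, 25, 37, 44, 21, 12, 30]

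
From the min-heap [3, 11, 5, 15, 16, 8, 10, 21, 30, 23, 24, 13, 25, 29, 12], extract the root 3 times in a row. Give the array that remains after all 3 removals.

[10, 11, 12, 15, 16, 13, 29, 21, 30, 23, 24, 25]

extract-min #1 returns 3:
  remove root 3; move last element 12 to root → [12, 11, 5, 15, 16, 8, 10, 21, 30, 23, 24, 13, 25, 29]
  12 vs smaller child 5 at index 2, swap → [5, 11, 12, 15, 16, 8, 10, 21, 30, 23, 24, 13, 25, 29]
  12 vs smaller child 8 at index 5, swap → [5, 11, 8, 15, 16, 12, 10, 21, 30, 23, 24, 13, 25, 29]
extract-min #2 returns 5:
  remove root 5; move last element 29 to root → [29, 11, 8, 15, 16, 12, 10, 21, 30, 23, 24, 13, 25]
  29 vs smaller child 8 at index 2, swap → [8, 11, 29, 15, 16, 12, 10, 21, 30, 23, 24, 13, 25]
  29 vs smaller child 10 at index 6, swap → [8, 11, 10, 15, 16, 12, 29, 21, 30, 23, 24, 13, 25]
extract-min #3 returns 8:
  remove root 8; move last element 25 to root → [25, 11, 10, 15, 16, 12, 29, 21, 30, 23, 24, 13]
  25 vs smaller child 10 at index 2, swap → [10, 11, 25, 15, 16, 12, 29, 21, 30, 23, 24, 13]
  25 vs smaller child 12 at index 5, swap → [10, 11, 12, 15, 16, 25, 29, 21, 30, 23, 24, 13]
  25 vs only child 13 at index 11, swap → [10, 11, 12, 15, 16, 13, 29, 21, 30, 23, 24, 25]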